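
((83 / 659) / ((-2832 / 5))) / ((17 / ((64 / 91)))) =-1660 / 180446721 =-0.00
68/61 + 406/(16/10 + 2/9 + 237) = 1845266/655567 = 2.81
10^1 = 10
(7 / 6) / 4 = 7 / 24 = 0.29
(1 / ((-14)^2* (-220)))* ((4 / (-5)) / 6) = 1 / 323400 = 0.00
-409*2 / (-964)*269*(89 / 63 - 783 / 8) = -5348890957 / 242928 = -22018.42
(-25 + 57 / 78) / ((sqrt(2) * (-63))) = 631 * sqrt(2) / 3276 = 0.27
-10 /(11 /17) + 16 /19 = -3054 /209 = -14.61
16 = 16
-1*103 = -103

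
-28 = -28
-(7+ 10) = -17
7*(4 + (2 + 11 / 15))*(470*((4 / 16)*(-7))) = -232603 / 6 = -38767.17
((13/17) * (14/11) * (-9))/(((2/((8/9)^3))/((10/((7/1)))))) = -66560/15147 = -4.39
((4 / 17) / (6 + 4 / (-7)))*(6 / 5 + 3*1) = 294 / 1615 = 0.18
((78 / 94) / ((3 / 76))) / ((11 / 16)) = 15808 / 517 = 30.58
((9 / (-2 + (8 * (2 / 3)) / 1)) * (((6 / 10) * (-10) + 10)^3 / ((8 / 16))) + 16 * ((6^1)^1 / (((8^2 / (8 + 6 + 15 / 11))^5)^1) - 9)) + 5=5584373874734791 / 27019874140160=206.68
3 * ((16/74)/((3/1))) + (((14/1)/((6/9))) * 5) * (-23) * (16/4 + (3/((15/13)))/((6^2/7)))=-4831031/444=-10880.70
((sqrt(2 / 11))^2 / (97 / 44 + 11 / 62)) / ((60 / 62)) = 3844 / 48735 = 0.08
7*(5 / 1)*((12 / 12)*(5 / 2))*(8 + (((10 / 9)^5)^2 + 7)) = 10902809052625 / 6973568802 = 1563.45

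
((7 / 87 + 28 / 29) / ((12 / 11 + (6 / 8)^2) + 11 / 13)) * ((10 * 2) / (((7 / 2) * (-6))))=-594880 / 1492659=-0.40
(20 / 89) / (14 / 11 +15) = 220 / 15931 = 0.01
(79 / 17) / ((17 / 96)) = 7584 / 289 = 26.24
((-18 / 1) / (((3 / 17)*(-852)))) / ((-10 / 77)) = -1309 / 1420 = -0.92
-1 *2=-2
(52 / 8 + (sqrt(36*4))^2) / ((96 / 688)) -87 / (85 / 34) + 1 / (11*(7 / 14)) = 689017 / 660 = 1043.97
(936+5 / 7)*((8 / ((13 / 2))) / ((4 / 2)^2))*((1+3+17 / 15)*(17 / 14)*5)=2452318 / 273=8982.85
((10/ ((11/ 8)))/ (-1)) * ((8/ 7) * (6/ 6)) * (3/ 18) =-320/ 231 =-1.39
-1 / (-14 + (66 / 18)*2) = 3 / 20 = 0.15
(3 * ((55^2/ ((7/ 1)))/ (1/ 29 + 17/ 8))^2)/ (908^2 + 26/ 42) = 492523240000/ 3380043582811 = 0.15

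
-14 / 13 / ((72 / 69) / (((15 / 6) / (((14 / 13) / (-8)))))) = 115 / 6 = 19.17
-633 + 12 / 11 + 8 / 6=-20809 / 33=-630.58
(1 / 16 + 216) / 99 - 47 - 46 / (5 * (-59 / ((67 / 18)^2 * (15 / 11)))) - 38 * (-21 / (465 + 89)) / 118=-295534033 / 7060176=-41.86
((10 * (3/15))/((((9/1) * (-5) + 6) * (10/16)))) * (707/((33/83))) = -938896/6435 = -145.90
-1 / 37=-0.03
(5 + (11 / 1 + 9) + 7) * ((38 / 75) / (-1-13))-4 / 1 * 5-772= -416408 / 525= -793.16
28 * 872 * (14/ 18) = 170912/ 9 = 18990.22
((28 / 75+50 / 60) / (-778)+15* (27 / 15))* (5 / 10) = 3150719 / 233400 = 13.50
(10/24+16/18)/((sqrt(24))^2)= 47/864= 0.05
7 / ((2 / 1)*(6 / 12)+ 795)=7 / 796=0.01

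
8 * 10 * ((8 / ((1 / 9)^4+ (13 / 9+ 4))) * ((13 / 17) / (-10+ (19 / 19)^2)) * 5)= -15163200 / 303637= -49.94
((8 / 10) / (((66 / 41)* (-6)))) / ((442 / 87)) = -1189 / 72930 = -0.02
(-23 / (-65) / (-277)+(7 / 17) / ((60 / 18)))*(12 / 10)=224517 / 1530425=0.15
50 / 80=5 / 8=0.62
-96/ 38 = -48/ 19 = -2.53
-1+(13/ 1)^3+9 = 2205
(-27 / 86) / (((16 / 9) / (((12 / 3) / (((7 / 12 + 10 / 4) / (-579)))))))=422091 / 3182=132.65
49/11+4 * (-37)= -1579/11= -143.55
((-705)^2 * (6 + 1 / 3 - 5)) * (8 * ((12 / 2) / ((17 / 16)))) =508953600 / 17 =29938447.06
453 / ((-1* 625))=-453 / 625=-0.72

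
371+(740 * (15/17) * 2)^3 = 2226959052.05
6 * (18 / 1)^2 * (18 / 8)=4374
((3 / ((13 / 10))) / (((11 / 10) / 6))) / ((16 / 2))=225 / 143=1.57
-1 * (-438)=438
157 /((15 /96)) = 1004.80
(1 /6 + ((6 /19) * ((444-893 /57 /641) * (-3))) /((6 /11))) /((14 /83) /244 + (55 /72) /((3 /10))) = -302.69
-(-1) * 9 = 9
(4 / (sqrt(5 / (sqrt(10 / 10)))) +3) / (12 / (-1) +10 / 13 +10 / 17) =-221 / 784 - 221 * sqrt(5) / 2940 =-0.45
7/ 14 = 1/ 2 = 0.50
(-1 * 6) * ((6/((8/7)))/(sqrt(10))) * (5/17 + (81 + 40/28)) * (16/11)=-354384 * sqrt(10)/935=-1198.57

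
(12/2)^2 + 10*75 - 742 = 44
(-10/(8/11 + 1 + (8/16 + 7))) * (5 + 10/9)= -12100/1827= -6.62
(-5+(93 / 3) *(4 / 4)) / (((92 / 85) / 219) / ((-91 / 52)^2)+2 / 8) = 103.33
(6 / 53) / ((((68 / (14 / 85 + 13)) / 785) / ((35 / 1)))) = 18446715 / 30634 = 602.16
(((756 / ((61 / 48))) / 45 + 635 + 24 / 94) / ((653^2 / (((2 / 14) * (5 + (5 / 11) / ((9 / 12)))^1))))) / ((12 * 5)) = 343947893 / 16944052397580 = 0.00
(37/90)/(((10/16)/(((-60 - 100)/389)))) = -4736/17505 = -0.27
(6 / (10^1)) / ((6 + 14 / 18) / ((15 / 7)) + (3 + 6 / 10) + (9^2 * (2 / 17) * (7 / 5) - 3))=1377 / 39254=0.04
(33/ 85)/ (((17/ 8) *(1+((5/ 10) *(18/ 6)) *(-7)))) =-0.02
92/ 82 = 1.12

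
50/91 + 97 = 8877/91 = 97.55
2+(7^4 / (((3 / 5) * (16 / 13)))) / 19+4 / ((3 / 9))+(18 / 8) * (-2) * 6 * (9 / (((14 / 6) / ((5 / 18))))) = 156.20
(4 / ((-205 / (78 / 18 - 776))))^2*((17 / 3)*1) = 58308368 / 45387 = 1284.69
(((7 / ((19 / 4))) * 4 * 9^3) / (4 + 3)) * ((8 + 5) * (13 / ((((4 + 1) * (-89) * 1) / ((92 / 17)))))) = -181351872 / 143735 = -1261.71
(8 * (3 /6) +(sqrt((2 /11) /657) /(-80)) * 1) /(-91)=-4 /91 +sqrt(1606) /17537520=-0.04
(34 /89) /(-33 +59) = 17 /1157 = 0.01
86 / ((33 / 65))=5590 / 33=169.39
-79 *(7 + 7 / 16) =-9401 / 16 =-587.56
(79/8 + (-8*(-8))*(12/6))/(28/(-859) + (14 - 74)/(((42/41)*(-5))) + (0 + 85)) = 6632339/4650776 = 1.43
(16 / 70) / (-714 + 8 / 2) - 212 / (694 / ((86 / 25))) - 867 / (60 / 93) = -927761235 / 689836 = -1344.90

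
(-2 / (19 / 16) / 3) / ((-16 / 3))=2 / 19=0.11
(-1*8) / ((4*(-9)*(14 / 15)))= 5 / 21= 0.24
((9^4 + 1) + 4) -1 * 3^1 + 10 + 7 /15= 98602 /15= 6573.47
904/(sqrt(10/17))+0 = 452* sqrt(170)/5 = 1178.67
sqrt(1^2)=1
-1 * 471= -471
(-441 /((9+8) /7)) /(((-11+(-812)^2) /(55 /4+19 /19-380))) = 4510107 /44834644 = 0.10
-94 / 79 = -1.19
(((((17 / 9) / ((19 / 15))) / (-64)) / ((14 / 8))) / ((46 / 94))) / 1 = -3995 / 146832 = -0.03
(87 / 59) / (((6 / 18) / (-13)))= -3393 / 59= -57.51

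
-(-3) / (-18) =-1 / 6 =-0.17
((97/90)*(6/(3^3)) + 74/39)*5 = 10.68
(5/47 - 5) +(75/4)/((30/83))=17665/376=46.98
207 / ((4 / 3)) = 621 / 4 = 155.25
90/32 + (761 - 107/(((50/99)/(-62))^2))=-16117280707/10000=-1611728.07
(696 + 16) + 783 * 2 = 2278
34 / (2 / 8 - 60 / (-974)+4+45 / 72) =132464 / 19233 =6.89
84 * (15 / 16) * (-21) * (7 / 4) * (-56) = 324135 / 2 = 162067.50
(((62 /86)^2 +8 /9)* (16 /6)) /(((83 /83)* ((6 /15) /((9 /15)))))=93764 /16641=5.63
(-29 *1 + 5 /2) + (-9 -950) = -1971 /2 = -985.50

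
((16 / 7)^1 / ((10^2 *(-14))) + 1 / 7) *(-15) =-519 / 245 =-2.12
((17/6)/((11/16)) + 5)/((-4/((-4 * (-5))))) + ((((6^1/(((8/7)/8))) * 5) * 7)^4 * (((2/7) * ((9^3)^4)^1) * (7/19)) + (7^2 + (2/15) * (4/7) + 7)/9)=27417884436797423411504123167/197505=138821216864370134485223.80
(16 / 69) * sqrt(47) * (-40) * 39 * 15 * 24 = -892785.07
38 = 38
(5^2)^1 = 25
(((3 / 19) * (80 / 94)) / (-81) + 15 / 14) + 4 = 1711321 / 337554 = 5.07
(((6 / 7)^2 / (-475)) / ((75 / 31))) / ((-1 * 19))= 372 / 11055625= 0.00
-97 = -97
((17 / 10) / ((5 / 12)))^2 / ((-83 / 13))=-135252 / 51875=-2.61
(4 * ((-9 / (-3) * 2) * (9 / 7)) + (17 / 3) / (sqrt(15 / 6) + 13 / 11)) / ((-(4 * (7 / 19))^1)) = -1320329 / 78498 - 39083 * sqrt(10) / 22428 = -22.33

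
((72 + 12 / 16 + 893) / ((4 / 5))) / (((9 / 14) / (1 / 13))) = 135205 / 936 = 144.45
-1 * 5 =-5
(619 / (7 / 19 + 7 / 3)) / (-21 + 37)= 35283 / 2464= 14.32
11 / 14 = 0.79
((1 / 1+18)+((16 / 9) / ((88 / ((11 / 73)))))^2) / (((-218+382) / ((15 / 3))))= 41006675 / 70790436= 0.58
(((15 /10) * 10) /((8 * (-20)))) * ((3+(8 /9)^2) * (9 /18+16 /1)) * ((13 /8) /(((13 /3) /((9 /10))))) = -10131 /5120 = -1.98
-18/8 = -9/4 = -2.25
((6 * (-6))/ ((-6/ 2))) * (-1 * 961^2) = -11082252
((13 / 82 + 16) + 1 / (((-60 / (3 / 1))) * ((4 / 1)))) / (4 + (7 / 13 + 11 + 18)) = 688467 / 1430080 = 0.48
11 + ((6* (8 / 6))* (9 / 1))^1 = 83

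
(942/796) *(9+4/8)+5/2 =10939/796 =13.74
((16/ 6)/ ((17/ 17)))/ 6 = 4/ 9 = 0.44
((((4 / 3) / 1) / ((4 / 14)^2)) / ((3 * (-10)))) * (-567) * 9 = 2778.30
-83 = -83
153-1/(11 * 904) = 1521431/9944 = 153.00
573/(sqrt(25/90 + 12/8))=429.75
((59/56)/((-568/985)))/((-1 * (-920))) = -11623/5852672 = -0.00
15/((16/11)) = 165/16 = 10.31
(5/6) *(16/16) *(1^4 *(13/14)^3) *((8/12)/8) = 10985/197568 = 0.06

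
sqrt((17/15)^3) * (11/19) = 187 * sqrt(255)/4275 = 0.70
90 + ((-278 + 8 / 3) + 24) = -484 / 3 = -161.33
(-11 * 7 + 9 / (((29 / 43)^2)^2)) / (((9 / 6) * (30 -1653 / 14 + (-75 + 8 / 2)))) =663359984 / 4725344361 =0.14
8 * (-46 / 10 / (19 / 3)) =-552 / 95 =-5.81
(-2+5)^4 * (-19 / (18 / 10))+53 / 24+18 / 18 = -20443 / 24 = -851.79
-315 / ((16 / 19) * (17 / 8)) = -5985 / 34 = -176.03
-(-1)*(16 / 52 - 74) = -958 / 13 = -73.69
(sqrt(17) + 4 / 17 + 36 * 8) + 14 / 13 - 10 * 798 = -1699642 / 221 + sqrt(17) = -7686.56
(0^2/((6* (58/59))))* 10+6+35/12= 107/12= 8.92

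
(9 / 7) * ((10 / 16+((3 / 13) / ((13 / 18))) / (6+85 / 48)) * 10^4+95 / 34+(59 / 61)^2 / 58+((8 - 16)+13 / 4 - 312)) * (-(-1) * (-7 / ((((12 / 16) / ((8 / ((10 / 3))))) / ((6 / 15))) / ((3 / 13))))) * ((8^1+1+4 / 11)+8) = -121125241751903763336 / 413407329195575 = -292992.49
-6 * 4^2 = -96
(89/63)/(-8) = -89/504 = -0.18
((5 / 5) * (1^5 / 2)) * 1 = 1 / 2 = 0.50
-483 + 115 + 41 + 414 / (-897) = -4257 / 13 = -327.46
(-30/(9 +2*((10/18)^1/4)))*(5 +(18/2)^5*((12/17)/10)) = -13494.07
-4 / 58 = -2 / 29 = -0.07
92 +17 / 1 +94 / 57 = 110.65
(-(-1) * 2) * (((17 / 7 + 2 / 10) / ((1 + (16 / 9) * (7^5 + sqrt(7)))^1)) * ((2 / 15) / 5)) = 0.00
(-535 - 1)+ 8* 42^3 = 592168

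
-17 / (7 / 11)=-187 / 7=-26.71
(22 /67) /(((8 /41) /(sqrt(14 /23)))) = 451* sqrt(322) /6164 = 1.31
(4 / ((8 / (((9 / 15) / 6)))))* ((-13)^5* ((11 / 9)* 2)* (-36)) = 1633689.20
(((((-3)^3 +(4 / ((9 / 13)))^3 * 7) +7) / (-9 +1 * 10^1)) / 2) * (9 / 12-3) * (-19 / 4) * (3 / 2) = 4605961 / 432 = 10661.95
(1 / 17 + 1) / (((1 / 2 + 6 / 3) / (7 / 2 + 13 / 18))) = 152 / 85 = 1.79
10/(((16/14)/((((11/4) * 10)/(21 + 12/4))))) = 1925/192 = 10.03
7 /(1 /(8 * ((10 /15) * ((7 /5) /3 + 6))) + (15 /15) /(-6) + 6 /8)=32592 /2851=11.43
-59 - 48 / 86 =-2561 / 43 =-59.56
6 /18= 1 /3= 0.33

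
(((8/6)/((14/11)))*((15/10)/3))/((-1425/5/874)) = -506/315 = -1.61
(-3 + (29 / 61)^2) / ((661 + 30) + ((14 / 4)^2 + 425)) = -41288 / 16792873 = -0.00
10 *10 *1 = 100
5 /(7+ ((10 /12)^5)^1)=38880 /57557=0.68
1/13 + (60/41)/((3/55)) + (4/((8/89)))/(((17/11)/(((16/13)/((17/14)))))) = 8640117/154037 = 56.09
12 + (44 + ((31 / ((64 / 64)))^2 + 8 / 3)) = 3059 / 3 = 1019.67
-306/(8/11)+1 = -1679/4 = -419.75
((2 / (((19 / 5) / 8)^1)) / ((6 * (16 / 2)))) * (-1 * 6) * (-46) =460 / 19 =24.21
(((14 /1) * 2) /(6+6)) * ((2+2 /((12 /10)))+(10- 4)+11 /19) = 4088 /171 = 23.91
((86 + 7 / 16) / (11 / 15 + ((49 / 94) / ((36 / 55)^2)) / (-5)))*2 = 105301620 / 298463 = 352.81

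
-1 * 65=-65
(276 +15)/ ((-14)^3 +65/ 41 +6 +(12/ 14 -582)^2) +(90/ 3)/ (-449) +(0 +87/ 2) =26249392929243/ 604350522046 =43.43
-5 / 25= -1 / 5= -0.20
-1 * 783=-783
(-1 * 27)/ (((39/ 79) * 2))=-711/ 26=-27.35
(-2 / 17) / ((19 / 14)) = -28 / 323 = -0.09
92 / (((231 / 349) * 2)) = 16054 / 231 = 69.50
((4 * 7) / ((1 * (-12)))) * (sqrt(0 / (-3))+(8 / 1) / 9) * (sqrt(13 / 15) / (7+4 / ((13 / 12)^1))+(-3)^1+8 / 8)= 112 / 27-728 * sqrt(195) / 56295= 3.97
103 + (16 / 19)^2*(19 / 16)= 1973 / 19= 103.84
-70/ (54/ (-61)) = 2135/ 27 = 79.07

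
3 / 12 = 1 / 4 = 0.25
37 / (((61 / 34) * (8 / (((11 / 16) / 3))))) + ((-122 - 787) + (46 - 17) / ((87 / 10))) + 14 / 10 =-903.68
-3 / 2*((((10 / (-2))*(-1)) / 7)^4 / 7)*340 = -318750 / 16807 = -18.97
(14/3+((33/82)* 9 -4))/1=1055/246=4.29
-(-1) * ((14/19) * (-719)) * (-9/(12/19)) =15099/2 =7549.50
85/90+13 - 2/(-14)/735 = 430471/30870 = 13.94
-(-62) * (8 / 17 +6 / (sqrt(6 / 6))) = 6820 / 17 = 401.18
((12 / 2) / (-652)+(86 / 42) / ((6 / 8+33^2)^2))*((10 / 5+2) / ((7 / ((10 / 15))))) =-4787324860 / 1365840328923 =-0.00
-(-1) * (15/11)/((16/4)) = 15/44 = 0.34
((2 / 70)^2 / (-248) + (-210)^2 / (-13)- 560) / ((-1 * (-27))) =-146.38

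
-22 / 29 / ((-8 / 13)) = 143 / 116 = 1.23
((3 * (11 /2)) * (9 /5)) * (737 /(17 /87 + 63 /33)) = 209476773 /20140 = 10401.03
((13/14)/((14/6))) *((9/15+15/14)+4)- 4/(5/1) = 1.46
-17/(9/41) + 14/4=-73.94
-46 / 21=-2.19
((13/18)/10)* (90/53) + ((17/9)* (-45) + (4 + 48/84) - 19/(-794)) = -11824495/147287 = -80.28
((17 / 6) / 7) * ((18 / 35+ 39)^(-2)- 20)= -650293435 / 80332938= -8.09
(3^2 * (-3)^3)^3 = -14348907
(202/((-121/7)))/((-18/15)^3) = 88375/13068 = 6.76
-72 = -72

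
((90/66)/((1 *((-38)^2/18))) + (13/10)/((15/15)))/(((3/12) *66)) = 52298/655215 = 0.08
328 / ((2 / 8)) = 1312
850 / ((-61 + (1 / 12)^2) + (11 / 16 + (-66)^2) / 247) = -15116400 / 771019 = -19.61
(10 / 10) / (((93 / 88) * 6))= 44 / 279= 0.16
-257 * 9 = -2313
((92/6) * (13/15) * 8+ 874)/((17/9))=44114/85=518.99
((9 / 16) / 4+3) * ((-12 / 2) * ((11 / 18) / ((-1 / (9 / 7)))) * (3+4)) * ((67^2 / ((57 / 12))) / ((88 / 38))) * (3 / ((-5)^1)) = -8120601 / 320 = -25376.88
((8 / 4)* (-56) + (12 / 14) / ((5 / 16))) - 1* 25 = -4699 / 35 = -134.26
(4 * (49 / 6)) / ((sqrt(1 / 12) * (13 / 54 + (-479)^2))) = 3528 * sqrt(3) / 12389827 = 0.00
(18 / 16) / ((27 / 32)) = 4 / 3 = 1.33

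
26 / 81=0.32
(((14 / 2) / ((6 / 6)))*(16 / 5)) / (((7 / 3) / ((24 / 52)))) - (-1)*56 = 3928 / 65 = 60.43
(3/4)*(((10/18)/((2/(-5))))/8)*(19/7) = -475/1344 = -0.35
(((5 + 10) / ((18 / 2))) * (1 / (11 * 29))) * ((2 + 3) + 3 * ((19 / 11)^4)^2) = 260112417640 / 205141449117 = 1.27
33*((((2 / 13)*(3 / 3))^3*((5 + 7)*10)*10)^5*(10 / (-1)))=-26907299020800000000000 / 51185893014090757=-525678.02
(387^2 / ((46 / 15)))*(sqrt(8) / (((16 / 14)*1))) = 15725745*sqrt(2) / 184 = 120867.18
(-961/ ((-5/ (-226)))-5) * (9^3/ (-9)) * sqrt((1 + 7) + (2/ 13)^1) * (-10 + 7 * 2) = 70376364 * sqrt(1378)/ 65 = 40191857.45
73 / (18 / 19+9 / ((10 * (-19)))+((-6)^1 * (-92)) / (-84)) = -5110 / 397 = -12.87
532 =532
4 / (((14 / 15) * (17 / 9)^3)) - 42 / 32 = -372291 / 550256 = -0.68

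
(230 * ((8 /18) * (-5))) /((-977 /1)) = 4600 /8793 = 0.52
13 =13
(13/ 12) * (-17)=-221/ 12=-18.42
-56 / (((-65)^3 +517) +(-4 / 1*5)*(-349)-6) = 4 / 19081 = 0.00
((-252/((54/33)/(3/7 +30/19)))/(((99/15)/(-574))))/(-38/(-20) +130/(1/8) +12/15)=5108600/198113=25.79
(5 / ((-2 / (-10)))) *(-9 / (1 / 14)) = -3150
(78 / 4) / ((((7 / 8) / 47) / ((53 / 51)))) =129532 / 119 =1088.50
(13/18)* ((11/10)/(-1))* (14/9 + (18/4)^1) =-15587/3240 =-4.81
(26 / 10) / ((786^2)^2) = 13 / 1908359488080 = 0.00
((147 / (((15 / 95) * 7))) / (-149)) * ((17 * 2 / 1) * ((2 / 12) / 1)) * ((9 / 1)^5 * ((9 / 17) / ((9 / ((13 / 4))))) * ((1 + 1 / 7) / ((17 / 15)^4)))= -39554.99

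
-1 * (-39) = 39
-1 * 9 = -9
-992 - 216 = -1208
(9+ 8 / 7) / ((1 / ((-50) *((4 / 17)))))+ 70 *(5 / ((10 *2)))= -24235 / 238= -101.83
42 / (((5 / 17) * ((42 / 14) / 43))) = 10234 / 5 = 2046.80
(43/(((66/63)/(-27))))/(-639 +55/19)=463239/265892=1.74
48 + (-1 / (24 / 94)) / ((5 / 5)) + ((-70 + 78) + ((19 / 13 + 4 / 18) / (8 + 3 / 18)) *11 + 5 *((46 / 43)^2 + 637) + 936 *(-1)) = 10878626051 / 4711252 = 2309.07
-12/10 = -1.20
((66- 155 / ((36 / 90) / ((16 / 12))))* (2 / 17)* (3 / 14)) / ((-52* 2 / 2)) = 26 / 119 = 0.22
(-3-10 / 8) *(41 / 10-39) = 5933 / 40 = 148.32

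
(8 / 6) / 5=0.27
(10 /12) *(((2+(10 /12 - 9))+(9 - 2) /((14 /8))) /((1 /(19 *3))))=-1235 /12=-102.92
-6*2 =-12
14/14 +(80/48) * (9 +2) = 58/3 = 19.33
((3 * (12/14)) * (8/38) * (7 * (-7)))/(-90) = 28/95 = 0.29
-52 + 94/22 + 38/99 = -4687/99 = -47.34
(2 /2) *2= 2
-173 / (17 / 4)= -692 / 17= -40.71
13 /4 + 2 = 21 /4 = 5.25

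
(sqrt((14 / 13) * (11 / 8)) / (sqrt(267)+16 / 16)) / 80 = -sqrt(1001) / 553280+sqrt(267267) / 553280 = 0.00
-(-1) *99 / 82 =99 / 82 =1.21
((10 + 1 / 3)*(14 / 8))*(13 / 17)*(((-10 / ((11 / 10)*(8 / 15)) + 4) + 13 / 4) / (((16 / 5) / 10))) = -423.30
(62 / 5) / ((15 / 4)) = 248 / 75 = 3.31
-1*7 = -7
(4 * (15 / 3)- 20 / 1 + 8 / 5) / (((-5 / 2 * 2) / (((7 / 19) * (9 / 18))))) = -28 / 475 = -0.06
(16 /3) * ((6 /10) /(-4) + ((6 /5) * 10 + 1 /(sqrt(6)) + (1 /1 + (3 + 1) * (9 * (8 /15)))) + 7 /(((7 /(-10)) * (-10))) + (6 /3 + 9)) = 8 * sqrt(6) /9 + 3524 /15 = 237.11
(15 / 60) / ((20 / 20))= 1 / 4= 0.25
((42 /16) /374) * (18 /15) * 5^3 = 1.05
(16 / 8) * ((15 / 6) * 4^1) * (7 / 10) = 14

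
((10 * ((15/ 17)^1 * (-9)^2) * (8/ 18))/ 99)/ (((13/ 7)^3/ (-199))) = -40954200/ 410839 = -99.68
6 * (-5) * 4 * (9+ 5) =-1680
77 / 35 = 2.20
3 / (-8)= -3 / 8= -0.38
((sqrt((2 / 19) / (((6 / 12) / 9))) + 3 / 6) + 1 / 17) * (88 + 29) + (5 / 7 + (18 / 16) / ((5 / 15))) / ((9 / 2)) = 283991 / 4284 + 702 * sqrt(19) / 19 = 227.34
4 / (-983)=-4 / 983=-0.00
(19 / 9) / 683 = 19 / 6147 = 0.00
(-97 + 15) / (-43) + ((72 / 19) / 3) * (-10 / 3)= -1882 / 817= -2.30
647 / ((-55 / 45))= -5823 / 11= -529.36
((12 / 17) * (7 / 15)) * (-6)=-1.98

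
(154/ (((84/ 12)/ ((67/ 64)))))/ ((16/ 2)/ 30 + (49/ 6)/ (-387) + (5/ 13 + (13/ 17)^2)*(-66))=-16073516745/ 44480123408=-0.36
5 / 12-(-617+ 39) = 6941 / 12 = 578.42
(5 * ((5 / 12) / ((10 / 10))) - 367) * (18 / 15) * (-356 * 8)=1247139.20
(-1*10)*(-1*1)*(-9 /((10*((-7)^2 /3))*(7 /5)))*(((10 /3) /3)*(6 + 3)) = -1350 /343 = -3.94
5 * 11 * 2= 110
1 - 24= -23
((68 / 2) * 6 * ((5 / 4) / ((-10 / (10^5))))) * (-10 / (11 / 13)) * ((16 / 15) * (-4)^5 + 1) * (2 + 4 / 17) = -808628600000 / 11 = -73511690909.09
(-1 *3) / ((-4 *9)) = 1 / 12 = 0.08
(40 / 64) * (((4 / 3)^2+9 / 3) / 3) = 215 / 216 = 1.00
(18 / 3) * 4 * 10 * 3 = 720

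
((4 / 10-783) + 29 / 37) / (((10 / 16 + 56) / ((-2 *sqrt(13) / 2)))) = 385696 *sqrt(13) / 27935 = 49.78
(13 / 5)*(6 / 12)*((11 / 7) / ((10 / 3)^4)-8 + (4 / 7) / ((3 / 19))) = -11925251 / 2100000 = -5.68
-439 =-439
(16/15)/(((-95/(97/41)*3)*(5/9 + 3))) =-97/38950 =-0.00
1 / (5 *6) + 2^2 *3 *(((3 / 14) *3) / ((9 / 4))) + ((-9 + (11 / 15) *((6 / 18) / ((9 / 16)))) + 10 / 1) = 27763 / 5670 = 4.90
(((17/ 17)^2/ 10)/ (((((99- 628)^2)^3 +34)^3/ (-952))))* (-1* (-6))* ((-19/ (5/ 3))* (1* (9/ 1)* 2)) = 418608/ 37587554022050772658768442837077590727721450853125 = 0.00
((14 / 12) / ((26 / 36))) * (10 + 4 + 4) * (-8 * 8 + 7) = -21546 / 13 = -1657.38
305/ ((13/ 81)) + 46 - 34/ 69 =1745465/ 897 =1945.89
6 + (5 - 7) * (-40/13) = 158/13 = 12.15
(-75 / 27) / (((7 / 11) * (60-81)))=275 / 1323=0.21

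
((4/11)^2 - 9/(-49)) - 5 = -27772/5929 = -4.68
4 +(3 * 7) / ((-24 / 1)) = 25 / 8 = 3.12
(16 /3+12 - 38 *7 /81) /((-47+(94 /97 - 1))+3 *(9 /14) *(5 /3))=-1545404 /4819743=-0.32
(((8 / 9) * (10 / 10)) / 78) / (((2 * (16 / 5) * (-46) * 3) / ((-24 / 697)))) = 5 / 11253762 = 0.00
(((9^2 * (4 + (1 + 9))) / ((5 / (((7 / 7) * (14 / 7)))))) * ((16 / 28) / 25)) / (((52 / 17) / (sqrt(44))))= 11016 * sqrt(11) / 1625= 22.48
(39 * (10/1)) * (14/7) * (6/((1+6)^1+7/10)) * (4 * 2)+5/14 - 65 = 738845/154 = 4797.69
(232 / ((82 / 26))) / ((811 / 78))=235248 / 33251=7.07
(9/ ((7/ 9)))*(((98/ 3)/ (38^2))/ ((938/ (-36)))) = -243/ 24187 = -0.01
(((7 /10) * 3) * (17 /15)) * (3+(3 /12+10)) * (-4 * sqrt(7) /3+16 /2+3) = 69377 /200 - 6307 * sqrt(7) /150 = 235.64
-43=-43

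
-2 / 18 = -1 / 9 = -0.11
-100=-100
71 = 71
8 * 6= 48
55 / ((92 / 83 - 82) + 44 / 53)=-48389 / 70438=-0.69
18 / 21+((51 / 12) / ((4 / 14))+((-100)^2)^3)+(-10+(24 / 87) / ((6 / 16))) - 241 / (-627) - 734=1018247999259583151 / 1018248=999999999272.85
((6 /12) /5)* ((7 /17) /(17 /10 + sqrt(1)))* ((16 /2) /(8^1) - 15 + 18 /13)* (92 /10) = -52808 /29835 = -1.77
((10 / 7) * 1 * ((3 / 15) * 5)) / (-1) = -10 / 7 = -1.43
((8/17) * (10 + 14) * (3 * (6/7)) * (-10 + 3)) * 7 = -24192/17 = -1423.06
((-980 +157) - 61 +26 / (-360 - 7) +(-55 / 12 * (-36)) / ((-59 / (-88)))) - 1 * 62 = -15156432 / 21653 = -699.97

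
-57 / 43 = -1.33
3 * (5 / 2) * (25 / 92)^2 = 9375 / 16928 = 0.55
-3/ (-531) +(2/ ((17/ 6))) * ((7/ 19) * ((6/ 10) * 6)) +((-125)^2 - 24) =4459893094/ 285855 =15601.94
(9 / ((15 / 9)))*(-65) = -351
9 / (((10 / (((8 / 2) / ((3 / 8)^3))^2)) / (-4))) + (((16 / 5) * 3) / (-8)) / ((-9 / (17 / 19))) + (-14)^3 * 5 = -264958034 / 7695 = -34432.49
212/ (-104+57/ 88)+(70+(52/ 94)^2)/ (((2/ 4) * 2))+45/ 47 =1390532891/ 20090855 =69.21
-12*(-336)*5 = 20160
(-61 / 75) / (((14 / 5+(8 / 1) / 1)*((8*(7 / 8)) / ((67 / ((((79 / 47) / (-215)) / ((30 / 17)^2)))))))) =412991350 / 1438353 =287.13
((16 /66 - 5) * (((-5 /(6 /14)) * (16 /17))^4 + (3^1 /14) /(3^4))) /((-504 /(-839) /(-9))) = 181360137330030049 /175029280272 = 1036170.27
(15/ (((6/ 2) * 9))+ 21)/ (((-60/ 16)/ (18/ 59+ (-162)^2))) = -133507696/ 885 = -150856.15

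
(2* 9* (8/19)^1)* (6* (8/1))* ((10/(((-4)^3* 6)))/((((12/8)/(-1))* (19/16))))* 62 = 119040/361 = 329.75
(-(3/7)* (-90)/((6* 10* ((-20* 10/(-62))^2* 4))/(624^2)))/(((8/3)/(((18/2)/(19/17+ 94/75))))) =8560.38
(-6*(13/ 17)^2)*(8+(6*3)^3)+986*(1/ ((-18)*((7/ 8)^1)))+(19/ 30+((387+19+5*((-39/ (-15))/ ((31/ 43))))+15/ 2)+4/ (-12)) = -56783990542/ 2822085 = -20121.29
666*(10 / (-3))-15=-2235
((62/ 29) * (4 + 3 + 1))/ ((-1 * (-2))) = 248/ 29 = 8.55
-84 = -84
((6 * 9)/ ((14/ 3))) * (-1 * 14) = -162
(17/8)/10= 0.21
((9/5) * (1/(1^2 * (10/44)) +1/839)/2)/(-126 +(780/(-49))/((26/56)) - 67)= -31437/1803850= -0.02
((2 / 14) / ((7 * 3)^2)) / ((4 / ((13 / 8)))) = 13 / 98784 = 0.00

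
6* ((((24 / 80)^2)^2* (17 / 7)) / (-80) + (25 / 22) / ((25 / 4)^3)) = 814719 / 30800000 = 0.03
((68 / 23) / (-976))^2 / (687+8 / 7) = 2023 / 151709218448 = 0.00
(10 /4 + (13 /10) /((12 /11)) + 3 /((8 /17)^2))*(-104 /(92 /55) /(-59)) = 2366507 /130272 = 18.17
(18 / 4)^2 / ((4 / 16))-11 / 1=70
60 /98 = 30 /49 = 0.61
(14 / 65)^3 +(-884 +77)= -221619631 / 274625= -806.99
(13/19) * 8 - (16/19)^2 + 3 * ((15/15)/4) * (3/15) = 35483/7220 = 4.91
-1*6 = -6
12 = 12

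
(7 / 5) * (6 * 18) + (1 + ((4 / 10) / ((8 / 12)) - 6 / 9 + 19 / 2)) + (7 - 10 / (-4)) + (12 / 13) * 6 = 176.67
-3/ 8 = -0.38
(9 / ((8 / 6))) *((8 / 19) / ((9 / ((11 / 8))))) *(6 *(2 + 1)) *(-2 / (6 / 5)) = -495 / 38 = -13.03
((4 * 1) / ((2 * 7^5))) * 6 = 12 / 16807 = 0.00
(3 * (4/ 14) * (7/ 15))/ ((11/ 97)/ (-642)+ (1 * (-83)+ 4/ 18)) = -373644/ 77323715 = -0.00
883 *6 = 5298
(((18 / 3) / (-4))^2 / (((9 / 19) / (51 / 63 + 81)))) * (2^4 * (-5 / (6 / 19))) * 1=-6201980 / 63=-98444.13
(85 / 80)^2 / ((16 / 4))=289 / 1024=0.28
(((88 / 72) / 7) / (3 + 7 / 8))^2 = 7744 / 3814209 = 0.00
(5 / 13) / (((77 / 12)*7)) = 60 / 7007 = 0.01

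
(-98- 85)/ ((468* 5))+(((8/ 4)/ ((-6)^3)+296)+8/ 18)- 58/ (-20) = 525196/ 1755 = 299.26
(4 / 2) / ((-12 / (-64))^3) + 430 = 19802 / 27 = 733.41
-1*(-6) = 6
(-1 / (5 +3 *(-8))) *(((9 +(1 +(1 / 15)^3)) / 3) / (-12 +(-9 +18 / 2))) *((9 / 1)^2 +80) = -5433911 / 2308500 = -2.35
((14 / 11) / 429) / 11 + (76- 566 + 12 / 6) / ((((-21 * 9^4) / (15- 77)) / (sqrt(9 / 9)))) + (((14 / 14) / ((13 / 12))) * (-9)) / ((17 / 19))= -385198022602 / 40528418931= -9.50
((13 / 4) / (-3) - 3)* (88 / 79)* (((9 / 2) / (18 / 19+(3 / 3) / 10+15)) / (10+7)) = -307230 / 4094807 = -0.08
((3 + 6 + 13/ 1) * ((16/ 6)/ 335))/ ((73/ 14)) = 2464/ 73365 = 0.03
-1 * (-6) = 6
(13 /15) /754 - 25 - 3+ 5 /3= -22909 /870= -26.33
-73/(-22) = 73/22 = 3.32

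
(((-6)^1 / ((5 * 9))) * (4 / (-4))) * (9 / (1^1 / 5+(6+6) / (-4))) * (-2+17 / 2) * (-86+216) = -2535 / 7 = -362.14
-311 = -311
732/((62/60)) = 708.39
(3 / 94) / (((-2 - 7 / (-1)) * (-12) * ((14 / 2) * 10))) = -1 / 131600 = -0.00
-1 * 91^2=-8281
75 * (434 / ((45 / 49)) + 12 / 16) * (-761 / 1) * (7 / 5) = -453855073 / 12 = -37821256.08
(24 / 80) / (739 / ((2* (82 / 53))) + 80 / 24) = 0.00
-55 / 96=-0.57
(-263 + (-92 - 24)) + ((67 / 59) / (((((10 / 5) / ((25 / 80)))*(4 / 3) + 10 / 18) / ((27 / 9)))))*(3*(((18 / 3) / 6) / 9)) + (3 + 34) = -8249787 / 24131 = -341.88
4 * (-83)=-332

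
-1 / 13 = -0.08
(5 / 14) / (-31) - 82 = -35593 / 434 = -82.01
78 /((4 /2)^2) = 39 /2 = 19.50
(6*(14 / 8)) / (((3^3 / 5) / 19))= 665 / 18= 36.94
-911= -911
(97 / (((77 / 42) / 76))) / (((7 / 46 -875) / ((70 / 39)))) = -6782240 / 822107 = -8.25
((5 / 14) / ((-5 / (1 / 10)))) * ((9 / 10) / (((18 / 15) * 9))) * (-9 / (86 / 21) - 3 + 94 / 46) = 6239 / 3323040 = 0.00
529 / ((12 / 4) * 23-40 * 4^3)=-529 / 2491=-0.21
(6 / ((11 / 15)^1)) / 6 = 15 / 11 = 1.36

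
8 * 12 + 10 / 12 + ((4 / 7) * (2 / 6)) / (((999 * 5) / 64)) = 20315177 / 209790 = 96.84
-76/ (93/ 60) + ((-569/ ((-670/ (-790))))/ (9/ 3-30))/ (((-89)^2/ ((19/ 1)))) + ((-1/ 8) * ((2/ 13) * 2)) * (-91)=-45.47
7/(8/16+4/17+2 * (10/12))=102/35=2.91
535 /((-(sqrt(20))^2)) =-26.75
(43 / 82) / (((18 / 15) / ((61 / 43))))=0.62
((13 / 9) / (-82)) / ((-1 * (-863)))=-13 / 636894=-0.00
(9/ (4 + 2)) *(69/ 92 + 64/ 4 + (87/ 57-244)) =-338.59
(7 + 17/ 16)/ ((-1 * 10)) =-129/ 160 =-0.81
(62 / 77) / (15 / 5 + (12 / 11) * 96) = 62 / 8295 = 0.01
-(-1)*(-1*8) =-8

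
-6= -6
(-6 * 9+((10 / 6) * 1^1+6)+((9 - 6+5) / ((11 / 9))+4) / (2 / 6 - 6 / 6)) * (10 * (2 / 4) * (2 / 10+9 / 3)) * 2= -65632 / 33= -1988.85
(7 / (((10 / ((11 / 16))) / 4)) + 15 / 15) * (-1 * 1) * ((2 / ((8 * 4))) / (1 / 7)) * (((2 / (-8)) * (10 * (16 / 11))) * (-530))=-217035 / 88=-2466.31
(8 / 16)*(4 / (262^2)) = 1 / 34322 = 0.00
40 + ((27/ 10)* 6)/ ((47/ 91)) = 16771/ 235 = 71.37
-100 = -100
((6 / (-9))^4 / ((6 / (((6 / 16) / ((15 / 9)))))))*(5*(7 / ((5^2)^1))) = 0.01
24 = 24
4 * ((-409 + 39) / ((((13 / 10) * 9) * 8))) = -15.81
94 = 94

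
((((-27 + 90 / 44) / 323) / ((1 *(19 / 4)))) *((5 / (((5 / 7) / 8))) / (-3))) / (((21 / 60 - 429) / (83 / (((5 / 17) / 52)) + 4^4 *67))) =-13046277888 / 578737511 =-22.54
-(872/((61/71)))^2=-3833095744/3721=-1030125.17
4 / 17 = 0.24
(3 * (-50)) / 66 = -25 / 11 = -2.27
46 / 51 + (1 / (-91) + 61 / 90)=218417 / 139230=1.57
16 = 16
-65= -65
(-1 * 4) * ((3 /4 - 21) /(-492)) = -27 /164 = -0.16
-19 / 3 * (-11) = 209 / 3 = 69.67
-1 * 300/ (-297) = 100/ 99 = 1.01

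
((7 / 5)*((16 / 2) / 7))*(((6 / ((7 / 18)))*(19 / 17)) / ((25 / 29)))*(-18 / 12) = -714096 / 14875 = -48.01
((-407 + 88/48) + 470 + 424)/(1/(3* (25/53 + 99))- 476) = -7731388/7528363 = -1.03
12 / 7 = 1.71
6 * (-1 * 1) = -6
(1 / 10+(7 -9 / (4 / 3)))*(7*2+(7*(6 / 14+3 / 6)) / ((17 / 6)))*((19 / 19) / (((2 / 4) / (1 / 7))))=277 / 170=1.63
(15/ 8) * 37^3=759795/ 8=94974.38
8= 8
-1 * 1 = -1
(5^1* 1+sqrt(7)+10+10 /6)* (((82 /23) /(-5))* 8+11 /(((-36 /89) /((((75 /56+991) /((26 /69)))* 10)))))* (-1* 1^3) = 719498749841* sqrt(7) /1004640+3597493749205 /301392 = 13831084.36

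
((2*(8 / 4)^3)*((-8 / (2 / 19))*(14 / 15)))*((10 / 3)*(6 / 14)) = -4864 / 3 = -1621.33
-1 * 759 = -759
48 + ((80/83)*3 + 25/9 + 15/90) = 80431/1494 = 53.84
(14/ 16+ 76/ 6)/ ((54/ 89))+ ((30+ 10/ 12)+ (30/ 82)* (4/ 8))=2834005/ 53136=53.33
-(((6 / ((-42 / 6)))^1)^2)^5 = -60466176 / 282475249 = -0.21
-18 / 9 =-2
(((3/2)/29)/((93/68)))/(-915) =-34/822585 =-0.00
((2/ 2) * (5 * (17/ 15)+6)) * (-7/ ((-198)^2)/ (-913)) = 245/ 107379756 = 0.00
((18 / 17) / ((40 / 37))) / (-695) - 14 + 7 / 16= -12820607 / 945200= -13.56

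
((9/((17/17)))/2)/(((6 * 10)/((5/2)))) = 3/16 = 0.19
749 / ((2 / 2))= 749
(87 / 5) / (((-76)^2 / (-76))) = -87 / 380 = -0.23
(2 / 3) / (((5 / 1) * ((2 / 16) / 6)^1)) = 32 / 5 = 6.40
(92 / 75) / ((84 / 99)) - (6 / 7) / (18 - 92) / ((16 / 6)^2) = 599779 / 414400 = 1.45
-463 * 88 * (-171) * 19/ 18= 7354292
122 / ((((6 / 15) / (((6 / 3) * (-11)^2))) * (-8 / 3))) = -110715 / 4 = -27678.75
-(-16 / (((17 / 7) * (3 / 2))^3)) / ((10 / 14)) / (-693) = -43904 / 65662245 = -0.00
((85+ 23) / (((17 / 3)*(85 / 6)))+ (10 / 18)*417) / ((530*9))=1010107 / 20677950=0.05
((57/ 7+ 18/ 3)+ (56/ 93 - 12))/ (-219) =-1787/ 142569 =-0.01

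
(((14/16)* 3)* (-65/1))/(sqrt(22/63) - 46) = 4095* sqrt(154)/1066288 + 1977885/533144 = 3.76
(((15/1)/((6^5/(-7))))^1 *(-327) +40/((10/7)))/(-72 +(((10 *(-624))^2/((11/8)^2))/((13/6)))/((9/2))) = 3388847/220822578432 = 0.00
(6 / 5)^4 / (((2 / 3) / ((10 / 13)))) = 3888 / 1625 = 2.39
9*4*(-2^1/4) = -18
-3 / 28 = -0.11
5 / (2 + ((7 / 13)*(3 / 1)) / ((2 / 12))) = 65 / 152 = 0.43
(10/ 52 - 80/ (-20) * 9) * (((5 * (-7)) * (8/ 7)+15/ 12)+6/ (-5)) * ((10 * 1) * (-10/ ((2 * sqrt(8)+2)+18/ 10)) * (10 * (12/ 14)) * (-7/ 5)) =2142798150/ 5707 - 2255577000 * sqrt(2)/ 5707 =-183471.08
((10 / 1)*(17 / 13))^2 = 28900 / 169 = 171.01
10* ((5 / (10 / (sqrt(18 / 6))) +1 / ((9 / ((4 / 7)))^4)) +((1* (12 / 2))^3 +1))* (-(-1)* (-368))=-12579685478240 / 15752961 - 1840* sqrt(3)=-801747.03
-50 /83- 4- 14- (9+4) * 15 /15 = -2623 /83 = -31.60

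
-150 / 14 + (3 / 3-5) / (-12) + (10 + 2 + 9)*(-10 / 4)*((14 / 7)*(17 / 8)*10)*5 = -937997 / 84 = -11166.63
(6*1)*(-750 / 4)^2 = 421875 / 2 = 210937.50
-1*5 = -5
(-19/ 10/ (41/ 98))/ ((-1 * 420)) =133/ 12300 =0.01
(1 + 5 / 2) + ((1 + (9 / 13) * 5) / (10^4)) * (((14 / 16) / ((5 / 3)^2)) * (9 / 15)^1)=227505481 / 65000000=3.50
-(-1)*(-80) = -80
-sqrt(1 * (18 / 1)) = -3 * sqrt(2) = -4.24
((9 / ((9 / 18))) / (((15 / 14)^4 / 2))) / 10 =76832 / 28125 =2.73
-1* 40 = -40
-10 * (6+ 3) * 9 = -810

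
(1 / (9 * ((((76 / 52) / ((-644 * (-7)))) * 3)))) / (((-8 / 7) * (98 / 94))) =-98371 / 1026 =-95.88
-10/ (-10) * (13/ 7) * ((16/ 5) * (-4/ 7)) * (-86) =71552/ 245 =292.05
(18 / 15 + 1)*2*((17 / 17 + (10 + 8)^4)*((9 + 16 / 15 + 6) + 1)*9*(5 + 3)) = 14189531136 / 25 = 567581245.44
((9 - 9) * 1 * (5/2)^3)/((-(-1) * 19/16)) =0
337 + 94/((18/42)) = 1669/3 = 556.33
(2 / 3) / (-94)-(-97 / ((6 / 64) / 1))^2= -452836355 / 423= -1070535.12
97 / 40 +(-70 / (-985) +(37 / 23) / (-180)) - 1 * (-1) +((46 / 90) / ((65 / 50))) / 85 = 419576591 / 120162120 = 3.49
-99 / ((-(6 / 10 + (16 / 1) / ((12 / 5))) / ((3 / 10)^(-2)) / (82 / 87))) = 451000 / 3161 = 142.68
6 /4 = 1.50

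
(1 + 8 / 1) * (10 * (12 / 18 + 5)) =510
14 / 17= 0.82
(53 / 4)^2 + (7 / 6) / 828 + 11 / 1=1853699 / 9936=186.56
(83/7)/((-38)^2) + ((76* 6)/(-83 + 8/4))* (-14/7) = 3075073/272916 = 11.27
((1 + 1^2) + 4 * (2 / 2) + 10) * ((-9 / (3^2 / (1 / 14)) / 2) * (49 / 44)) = -7 / 11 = -0.64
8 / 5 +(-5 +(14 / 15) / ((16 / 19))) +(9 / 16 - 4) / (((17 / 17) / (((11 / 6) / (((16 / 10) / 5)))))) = -16885 / 768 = -21.99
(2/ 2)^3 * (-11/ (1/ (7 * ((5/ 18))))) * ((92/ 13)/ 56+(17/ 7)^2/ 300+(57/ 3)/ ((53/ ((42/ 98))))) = -6.41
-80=-80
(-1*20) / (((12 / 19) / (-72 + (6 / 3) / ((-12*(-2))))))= 81985 / 36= 2277.36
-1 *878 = -878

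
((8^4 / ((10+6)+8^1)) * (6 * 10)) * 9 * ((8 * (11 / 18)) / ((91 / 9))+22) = 188559360 / 91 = 2072080.88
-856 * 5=-4280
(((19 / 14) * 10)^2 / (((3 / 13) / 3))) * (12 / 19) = 1512.24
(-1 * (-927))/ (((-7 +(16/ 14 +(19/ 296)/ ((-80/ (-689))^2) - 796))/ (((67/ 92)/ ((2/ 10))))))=-1029518784000/ 243112974061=-4.23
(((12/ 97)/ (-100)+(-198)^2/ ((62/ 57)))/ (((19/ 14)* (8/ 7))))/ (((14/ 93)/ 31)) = 1763875618407/ 368600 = 4785338.09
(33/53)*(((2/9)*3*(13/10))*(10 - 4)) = 858/265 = 3.24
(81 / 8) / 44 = 81 / 352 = 0.23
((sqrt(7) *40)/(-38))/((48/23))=-115 *sqrt(7)/228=-1.33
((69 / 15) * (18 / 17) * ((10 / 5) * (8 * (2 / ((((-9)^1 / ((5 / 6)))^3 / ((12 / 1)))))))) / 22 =-9200 / 136323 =-0.07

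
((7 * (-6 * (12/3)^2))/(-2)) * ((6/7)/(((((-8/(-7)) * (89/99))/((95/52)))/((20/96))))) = 987525/9256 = 106.69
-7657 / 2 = -3828.50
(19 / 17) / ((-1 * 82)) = -0.01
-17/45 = -0.38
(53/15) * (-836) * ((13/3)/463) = -576004/20835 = -27.65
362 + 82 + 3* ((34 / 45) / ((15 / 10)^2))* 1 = 60076 / 135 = 445.01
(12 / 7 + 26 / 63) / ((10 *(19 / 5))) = 67 / 1197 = 0.06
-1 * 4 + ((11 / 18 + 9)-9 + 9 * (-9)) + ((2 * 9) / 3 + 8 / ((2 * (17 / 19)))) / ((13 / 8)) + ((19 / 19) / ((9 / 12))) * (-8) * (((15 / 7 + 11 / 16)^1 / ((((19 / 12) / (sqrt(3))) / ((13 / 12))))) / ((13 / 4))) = -310067 / 3978-2536 * sqrt(3) / 399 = -88.95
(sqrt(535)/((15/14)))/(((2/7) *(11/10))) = 98 *sqrt(535)/33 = 68.69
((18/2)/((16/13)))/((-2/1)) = -3.66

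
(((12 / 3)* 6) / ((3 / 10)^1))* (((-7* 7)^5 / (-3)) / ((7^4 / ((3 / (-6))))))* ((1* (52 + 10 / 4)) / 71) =-256474820 / 213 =-1204107.14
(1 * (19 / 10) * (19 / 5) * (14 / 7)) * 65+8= 4733 / 5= 946.60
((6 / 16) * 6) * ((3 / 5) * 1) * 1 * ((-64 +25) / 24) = -351 / 160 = -2.19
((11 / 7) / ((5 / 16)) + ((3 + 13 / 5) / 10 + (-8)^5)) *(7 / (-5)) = 5733422 / 125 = 45867.38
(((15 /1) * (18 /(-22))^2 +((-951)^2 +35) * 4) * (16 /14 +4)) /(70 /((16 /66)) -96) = 21011915472 /217679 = 96527.07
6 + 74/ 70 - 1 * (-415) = 14772/ 35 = 422.06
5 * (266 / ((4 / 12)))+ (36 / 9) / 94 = 187532 / 47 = 3990.04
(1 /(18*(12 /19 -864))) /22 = -19 /6495984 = -0.00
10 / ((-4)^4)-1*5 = -635 / 128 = -4.96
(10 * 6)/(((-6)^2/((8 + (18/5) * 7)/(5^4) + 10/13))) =11136/8125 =1.37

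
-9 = -9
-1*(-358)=358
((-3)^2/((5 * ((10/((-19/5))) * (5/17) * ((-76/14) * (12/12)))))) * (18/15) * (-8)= -12852/3125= -4.11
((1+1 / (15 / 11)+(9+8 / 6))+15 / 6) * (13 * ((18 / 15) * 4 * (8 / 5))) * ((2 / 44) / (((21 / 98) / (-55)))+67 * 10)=14361568 / 15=957437.87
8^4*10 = 40960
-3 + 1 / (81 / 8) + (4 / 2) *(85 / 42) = 650 / 567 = 1.15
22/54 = 11/27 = 0.41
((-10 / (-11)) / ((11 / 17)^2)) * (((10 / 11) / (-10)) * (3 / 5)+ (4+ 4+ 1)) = 284376 / 14641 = 19.42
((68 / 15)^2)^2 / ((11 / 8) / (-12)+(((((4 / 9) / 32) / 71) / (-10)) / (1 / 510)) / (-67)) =-3254758580224 / 881870625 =-3690.74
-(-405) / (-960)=-27 / 64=-0.42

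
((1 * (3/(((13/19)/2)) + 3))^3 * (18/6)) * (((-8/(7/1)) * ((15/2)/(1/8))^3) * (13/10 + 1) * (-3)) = 128111576659200/15379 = 8330293039.81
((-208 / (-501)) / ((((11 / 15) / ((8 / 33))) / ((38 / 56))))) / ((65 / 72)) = 14592 / 141449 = 0.10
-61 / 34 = -1.79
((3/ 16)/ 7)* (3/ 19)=9/ 2128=0.00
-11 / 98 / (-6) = 0.02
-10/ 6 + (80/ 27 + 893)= 894.30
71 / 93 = 0.76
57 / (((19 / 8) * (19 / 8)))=192 / 19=10.11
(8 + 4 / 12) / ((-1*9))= -25 / 27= -0.93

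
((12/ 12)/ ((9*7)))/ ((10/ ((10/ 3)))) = 1/ 189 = 0.01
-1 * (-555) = 555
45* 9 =405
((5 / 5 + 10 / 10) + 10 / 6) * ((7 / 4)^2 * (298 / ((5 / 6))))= 80311 / 20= 4015.55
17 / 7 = 2.43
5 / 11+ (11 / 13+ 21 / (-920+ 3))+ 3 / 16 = 439191 / 299728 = 1.47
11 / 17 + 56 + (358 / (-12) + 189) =22013 / 102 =215.81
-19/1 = -19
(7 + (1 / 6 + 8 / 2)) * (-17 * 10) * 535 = -3046825 / 3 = -1015608.33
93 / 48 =31 / 16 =1.94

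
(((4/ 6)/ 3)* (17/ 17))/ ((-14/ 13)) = -13/ 63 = -0.21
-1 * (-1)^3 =1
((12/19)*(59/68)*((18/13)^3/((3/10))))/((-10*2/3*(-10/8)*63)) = 229392/24837085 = 0.01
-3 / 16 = -0.19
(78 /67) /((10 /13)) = 507 /335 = 1.51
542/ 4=271/ 2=135.50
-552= -552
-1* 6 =-6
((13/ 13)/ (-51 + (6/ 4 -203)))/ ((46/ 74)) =-74/ 11615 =-0.01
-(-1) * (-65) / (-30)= 13 / 6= 2.17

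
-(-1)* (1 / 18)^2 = 1 / 324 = 0.00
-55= -55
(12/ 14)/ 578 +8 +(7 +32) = 47.00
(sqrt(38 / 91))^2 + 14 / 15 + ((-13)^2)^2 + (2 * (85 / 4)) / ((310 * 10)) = 9668931673 / 338520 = 28562.36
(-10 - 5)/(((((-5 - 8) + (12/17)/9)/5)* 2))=3825/1318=2.90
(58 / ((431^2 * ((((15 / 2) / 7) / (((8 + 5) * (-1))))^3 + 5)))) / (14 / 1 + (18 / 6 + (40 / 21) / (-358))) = 1314360452496 / 357664125855889795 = 0.00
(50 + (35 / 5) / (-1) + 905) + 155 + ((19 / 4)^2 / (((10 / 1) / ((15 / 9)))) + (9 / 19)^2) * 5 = 38916053 / 34656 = 1122.92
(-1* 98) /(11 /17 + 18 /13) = -21658 /449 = -48.24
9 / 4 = 2.25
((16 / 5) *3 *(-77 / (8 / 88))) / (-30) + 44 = 7876 / 25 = 315.04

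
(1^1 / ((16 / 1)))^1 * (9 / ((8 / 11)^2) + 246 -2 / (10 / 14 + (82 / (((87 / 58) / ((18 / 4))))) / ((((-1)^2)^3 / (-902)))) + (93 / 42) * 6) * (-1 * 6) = -576793768227 / 5566808576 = -103.61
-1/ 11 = -0.09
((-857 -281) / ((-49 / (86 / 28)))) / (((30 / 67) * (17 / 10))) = 1639289 / 17493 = 93.71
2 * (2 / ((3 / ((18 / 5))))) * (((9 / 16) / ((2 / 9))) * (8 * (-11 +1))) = -972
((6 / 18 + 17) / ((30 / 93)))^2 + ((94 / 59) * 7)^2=3011.65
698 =698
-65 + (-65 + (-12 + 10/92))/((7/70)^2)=-178345/23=-7754.13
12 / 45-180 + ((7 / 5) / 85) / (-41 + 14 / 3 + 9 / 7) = -168662201 / 938400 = -179.73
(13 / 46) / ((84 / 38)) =247 / 1932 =0.13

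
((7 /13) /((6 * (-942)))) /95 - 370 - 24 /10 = -519886787 /1396044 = -372.40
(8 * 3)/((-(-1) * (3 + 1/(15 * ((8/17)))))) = 2880/377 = 7.64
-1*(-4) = 4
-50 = -50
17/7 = 2.43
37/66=0.56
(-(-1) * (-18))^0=1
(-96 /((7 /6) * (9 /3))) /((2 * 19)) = -96 /133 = -0.72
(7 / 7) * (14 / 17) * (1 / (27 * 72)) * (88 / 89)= 154 / 367659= 0.00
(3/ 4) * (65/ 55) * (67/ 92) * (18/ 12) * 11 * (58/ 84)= 75777/ 10304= 7.35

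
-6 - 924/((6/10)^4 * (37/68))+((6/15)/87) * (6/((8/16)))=-1898911138/144855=-13109.05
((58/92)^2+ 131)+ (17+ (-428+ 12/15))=-2949731/10580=-278.80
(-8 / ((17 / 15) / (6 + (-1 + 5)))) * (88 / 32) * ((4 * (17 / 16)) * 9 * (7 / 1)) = -51975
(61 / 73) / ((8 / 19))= 1159 / 584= 1.98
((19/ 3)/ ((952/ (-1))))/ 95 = -1/ 14280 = -0.00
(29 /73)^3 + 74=28811647 /389017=74.06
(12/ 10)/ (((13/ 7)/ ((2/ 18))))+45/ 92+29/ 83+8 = 13267649/ 1489020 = 8.91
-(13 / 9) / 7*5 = -65 / 63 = -1.03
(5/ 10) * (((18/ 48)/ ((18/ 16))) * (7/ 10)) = 7/ 60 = 0.12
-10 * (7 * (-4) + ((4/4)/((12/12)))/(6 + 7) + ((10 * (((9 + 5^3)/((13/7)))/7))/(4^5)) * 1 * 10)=223945/832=269.16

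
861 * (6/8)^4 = 69741/256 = 272.43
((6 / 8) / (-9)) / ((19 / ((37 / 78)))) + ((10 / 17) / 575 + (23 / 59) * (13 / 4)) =2596717817 / 2051295480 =1.27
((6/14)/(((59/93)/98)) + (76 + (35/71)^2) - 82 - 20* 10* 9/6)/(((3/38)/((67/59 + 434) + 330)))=-122220886537162/52643163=-2321685.85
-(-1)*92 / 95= 92 / 95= 0.97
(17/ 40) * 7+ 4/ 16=3.22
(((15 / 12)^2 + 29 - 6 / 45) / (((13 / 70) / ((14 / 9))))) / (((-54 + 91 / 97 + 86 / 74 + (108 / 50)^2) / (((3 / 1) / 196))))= -16381541875 / 198342099072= -0.08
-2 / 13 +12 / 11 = 134 / 143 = 0.94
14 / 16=7 / 8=0.88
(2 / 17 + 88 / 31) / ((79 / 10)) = 15580 / 41633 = 0.37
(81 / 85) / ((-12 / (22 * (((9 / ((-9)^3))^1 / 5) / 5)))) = 11 / 12750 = 0.00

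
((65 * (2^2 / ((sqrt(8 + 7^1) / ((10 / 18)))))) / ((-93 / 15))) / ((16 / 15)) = -1625 * sqrt(15) / 1116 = -5.64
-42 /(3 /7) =-98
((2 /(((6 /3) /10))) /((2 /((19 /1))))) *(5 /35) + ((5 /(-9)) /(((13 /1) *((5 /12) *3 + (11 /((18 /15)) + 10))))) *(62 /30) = 388901 /28665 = 13.57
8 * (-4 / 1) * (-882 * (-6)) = -169344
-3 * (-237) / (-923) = -711 / 923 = -0.77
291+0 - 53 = 238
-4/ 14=-2/ 7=-0.29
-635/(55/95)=-12065/11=-1096.82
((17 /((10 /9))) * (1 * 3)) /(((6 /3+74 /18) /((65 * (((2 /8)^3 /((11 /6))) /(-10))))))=-161109 /387200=-0.42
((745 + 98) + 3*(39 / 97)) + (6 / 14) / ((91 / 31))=52171677 / 61789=844.35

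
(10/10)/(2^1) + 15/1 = 31/2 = 15.50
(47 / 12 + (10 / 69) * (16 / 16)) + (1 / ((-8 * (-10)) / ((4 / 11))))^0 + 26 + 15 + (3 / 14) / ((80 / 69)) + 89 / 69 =3673603 / 77280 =47.54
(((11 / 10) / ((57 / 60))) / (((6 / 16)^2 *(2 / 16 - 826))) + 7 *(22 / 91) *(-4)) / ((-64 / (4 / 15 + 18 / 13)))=2003817431 / 11456141580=0.17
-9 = -9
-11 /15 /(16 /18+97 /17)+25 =125564 /5045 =24.89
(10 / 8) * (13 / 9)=1.81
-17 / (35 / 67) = -1139 / 35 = -32.54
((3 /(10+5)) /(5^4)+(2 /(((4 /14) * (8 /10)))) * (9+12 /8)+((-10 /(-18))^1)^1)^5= 3890432863781350734852873358318589507 /576650390625000000000000000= 6746605789.28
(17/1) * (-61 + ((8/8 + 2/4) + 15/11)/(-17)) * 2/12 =-22877/132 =-173.31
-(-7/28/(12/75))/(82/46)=575/656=0.88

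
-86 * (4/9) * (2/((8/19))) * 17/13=-27778/117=-237.42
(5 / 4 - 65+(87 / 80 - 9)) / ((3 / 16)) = -1911 / 5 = -382.20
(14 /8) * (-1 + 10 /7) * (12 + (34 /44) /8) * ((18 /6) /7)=19161 /4928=3.89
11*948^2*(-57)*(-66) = 37190168928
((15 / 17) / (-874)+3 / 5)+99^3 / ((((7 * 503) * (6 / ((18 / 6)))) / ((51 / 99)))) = 9361823187 / 130787545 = 71.58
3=3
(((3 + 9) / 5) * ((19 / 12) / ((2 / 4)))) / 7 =1.09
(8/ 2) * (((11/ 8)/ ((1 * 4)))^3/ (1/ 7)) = 9317/ 8192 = 1.14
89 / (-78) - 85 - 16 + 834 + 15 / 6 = 28640 / 39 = 734.36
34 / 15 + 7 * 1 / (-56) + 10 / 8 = 407 / 120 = 3.39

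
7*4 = 28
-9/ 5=-1.80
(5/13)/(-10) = -1/26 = -0.04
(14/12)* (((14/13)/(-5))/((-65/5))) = 0.02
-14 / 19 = -0.74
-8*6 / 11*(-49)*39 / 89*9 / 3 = 275184 / 979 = 281.09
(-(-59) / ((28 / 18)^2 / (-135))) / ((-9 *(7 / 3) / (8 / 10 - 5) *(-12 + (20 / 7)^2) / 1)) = 129033 / 752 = 171.59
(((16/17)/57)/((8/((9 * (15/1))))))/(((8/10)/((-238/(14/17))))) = -3825/38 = -100.66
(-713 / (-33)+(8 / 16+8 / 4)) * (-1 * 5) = -7955 / 66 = -120.53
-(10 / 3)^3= -1000 / 27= -37.04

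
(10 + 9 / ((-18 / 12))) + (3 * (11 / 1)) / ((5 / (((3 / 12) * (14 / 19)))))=991 / 190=5.22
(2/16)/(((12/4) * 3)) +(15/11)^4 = 3659641/1054152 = 3.47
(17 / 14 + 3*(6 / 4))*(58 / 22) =1160 / 77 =15.06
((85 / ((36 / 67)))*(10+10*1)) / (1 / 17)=484075 / 9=53786.11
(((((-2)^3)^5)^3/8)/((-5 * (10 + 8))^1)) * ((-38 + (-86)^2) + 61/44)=178018079362514944/495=359632483560636.25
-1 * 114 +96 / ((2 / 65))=3006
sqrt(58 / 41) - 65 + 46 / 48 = -1537 / 24 + sqrt(2378) / 41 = -62.85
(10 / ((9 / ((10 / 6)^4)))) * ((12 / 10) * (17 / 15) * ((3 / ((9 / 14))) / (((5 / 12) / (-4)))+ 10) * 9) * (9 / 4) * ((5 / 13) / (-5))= 24650 / 39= 632.05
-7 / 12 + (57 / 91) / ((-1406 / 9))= -23731 / 40404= -0.59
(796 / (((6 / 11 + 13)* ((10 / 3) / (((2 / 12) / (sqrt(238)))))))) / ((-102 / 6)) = -2189* sqrt(238) / 3014270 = -0.01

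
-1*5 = -5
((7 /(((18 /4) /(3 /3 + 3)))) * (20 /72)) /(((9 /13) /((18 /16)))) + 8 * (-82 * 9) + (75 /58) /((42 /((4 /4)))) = -388131133 /65772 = -5901.16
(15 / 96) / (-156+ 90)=-0.00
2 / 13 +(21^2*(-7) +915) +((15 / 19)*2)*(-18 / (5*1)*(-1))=-535042 / 247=-2166.16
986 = 986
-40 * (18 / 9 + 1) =-120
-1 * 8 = -8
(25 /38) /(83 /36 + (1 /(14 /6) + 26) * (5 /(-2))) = -3150 /305311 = -0.01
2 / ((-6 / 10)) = -10 / 3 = -3.33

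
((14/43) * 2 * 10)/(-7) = -40/43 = -0.93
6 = 6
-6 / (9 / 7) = -14 / 3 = -4.67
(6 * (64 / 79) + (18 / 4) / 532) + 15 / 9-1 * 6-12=-2890883 / 252168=-11.46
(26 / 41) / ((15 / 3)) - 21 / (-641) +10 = 10.16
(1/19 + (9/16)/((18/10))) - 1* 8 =-2321/304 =-7.63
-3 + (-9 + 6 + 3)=-3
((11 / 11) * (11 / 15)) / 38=11 / 570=0.02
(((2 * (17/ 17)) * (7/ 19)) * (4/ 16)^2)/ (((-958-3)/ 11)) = -77/ 146072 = -0.00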